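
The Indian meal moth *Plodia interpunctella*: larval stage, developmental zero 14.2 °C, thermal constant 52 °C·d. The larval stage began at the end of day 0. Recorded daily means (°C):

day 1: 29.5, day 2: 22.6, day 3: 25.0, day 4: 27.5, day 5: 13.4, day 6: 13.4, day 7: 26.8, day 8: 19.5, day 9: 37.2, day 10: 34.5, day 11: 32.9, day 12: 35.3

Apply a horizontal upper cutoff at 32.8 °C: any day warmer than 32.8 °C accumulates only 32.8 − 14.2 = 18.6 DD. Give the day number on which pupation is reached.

Daily DD above 14.2 °C (capped at 18.6): 15.3, 8.4, 10.8, 13.3, 0.0, 0.0, 12.6, 5.3, 18.6, 18.6, 18.6, 18.6.
Cumulative: 15.3, 23.7, 34.5, 47.8, 47.8, 47.8, 60.4, 65.7, 84.3, 102.9, 121.5, 140.1.
The total first reaches 52 DD on day 7.

day 7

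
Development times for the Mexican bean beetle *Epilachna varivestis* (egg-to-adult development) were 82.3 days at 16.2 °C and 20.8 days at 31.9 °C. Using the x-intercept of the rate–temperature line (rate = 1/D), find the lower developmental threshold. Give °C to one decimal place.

10.9 °C

Linear rate model ⇒ the product D·(T − T_b) is constant across temperatures.
82.3·(16.2 − T_b) = 20.8·(31.9 − T_b)
T_b = (82.3·16.2 − 20.8·31.9) / (82.3 − 20.8) = 669.74 / 61.5 = 10.890 °C ≈ 10.9 °C.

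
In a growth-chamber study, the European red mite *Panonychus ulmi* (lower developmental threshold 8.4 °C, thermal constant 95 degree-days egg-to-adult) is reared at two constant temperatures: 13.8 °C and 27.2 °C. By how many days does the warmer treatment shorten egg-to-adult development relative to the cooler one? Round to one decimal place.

At 13.8 °C: 95 / (13.8 − 8.4) = 95 / 5.4 = 17.593 d.
At 27.2 °C: 95 / (27.2 − 8.4) = 95 / 18.8 = 5.053 d.
Difference = |17.593 − 5.053| = 12.539 ≈ 12.5 days.

12.5 days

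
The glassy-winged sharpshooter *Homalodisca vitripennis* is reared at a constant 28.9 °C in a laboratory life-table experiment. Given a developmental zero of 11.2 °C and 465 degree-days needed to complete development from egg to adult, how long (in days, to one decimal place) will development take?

Daily accumulation = 28.9 − 11.2 = 17.7 DD/day.
Duration = 465 / 17.7 = 26.271 ≈ 26.3 days.

26.3 days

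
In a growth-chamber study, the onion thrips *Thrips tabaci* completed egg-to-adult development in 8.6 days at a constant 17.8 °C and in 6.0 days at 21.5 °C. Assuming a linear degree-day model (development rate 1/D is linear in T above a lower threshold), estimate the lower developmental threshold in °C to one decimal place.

Equal thermal constants: D₁(T₁ − T_b) = D₂(T₂ − T_b).
8.6·(17.8 − T_b) = 6.0·(21.5 − T_b)
T_b = (8.6·17.8 − 6.0·21.5) / (8.6 − 6.0) = 24.08 / 2.6 = 9.262 °C ≈ 9.3 °C.

9.3 °C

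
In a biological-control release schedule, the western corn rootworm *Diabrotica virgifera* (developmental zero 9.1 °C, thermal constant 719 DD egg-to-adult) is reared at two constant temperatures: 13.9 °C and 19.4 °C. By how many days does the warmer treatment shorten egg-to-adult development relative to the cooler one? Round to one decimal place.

80.0 days

At 13.9 °C: 719 / (13.9 − 9.1) = 719 / 4.8 = 149.792 d.
At 19.4 °C: 719 / (19.4 − 9.1) = 719 / 10.3 = 69.806 d.
Difference = |149.792 − 69.806| = 79.986 ≈ 80.0 days.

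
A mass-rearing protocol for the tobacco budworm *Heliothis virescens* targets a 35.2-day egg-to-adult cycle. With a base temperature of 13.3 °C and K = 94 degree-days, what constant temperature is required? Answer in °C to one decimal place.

Required daily accumulation = 94 / 35.2 = 2.670 DD/day.
T = T_base + 2.670 = 13.3 + 2.670 = 15.970 ≈ 16.0 °C.

16.0 °C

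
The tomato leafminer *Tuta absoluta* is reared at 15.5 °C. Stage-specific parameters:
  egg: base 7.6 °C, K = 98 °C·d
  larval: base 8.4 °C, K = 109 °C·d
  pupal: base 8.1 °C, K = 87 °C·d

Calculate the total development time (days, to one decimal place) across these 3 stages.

egg: 98 / (15.5 − 7.6) = 98 / 7.9 = 12.405 d.
larval: 109 / (15.5 − 8.4) = 109 / 7.1 = 15.352 d.
pupal: 87 / (15.5 − 8.1) = 87 / 7.4 = 11.757 d.
Sum = 39.514 ≈ 39.5 days.

39.5 days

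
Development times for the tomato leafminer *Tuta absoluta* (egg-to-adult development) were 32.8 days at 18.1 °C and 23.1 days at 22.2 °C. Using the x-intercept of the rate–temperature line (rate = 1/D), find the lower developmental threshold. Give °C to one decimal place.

Linear rate model ⇒ the product D·(T − T_b) is constant across temperatures.
32.8·(18.1 − T_b) = 23.1·(22.2 − T_b)
T_b = (32.8·18.1 − 23.1·22.2) / (32.8 − 23.1) = 80.86 / 9.7 = 8.336 °C ≈ 8.3 °C.

8.3 °C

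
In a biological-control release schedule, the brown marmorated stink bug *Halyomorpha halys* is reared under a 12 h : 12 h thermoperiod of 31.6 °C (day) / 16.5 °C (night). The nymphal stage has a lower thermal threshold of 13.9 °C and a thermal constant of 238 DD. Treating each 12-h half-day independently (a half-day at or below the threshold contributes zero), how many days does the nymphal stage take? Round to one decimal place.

Day half: max(0, 31.6 − 13.9) × 0.5 = 17.7 × 0.5 = 8.85 DD.
Night half: max(0, 16.5 − 13.9) × 0.5 = 2.6 × 0.5 = 1.30 DD.
Per 24 h: 10.15 DD/day.
Duration = 238 / 10.15 = 23.448 ≈ 23.4 days.

23.4 days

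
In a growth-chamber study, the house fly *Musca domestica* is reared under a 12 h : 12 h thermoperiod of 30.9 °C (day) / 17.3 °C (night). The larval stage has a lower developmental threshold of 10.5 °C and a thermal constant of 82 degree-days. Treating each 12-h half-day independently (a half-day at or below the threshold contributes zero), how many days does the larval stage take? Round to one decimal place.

6.0 days

Day half: max(0, 30.9 − 10.5) × 0.5 = 20.4 × 0.5 = 10.20 DD.
Night half: max(0, 17.3 − 10.5) × 0.5 = 6.8 × 0.5 = 3.40 DD.
Per 24 h: 13.60 DD/day.
Duration = 82 / 13.60 = 6.029 ≈ 6.0 days.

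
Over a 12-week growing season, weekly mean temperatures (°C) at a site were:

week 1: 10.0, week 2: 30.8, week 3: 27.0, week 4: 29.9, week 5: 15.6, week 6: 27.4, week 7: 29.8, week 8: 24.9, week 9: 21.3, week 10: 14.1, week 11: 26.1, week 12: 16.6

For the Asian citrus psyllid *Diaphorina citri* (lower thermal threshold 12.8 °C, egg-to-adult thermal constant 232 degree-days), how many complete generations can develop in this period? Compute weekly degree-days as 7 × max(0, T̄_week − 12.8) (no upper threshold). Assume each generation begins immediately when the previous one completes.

Weekly DD (7 × max(0, T̄ − 12.8)): 0.0, 126.0, 99.4, 119.7, 19.6, 102.2, 119.0, 84.7, 59.5, 9.1, 93.1, 26.6.
Season total = 858.9 DD.
Complete generations = ⌊858.9 / 232⌋ = 3.

3 generations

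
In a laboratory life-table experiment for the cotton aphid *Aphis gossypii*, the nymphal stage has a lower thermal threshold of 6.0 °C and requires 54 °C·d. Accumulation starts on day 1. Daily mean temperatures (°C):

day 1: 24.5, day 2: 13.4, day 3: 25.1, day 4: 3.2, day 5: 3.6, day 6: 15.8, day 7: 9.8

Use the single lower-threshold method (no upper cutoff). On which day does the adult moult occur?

day 6

Daily DD above 6.0 °C: 18.5, 7.4, 19.1, 0.0, 0.0, 9.8, 3.8.
Cumulative: 18.5, 25.9, 45.0, 45.0, 45.0, 54.8, 58.6.
The total first reaches 54 DD on day 6.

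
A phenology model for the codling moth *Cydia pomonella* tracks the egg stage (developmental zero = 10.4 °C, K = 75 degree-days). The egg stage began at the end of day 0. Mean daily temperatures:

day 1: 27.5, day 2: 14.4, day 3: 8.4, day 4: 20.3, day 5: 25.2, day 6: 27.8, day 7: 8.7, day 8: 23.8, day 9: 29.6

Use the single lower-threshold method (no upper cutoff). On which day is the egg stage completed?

Daily DD above 10.4 °C: 17.1, 4.0, 0.0, 9.9, 14.8, 17.4, 0.0, 13.4, 19.2.
Cumulative: 17.1, 21.1, 21.1, 31.0, 45.8, 63.2, 63.2, 76.6, 95.8.
The total first reaches 75 DD on day 8.

day 8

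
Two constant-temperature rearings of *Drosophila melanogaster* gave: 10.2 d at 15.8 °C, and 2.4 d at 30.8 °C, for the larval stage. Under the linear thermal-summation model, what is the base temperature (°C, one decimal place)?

Under the model K = D·(T − T_b), so D₁·(T₁ − T_b) = D₂·(T₂ − T_b).
10.2·(15.8 − T_b) = 2.4·(30.8 − T_b)
T_b = (10.2·15.8 − 2.4·30.8) / (10.2 − 2.4) = 87.24 / 7.8 = 11.185 °C ≈ 11.2 °C.

11.2 °C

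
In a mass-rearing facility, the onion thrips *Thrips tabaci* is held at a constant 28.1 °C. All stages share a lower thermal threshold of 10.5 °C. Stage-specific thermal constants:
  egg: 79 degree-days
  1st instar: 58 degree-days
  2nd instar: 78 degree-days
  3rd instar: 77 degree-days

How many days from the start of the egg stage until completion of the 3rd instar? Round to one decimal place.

Daily accumulation at 28.1 °C = 28.1 − 10.5 = 17.6 DD/day.
Total K = 79 + 58 + 78 + 77 = 292 DD.
Total duration = 292 / 17.6 = 16.591 ≈ 16.6 days.

16.6 days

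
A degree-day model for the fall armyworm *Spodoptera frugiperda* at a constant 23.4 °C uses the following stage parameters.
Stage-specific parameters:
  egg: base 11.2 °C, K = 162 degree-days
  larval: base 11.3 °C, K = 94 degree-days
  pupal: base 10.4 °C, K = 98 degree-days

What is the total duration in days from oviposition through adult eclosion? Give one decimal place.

28.6 days

egg: 162 / (23.4 − 11.2) = 162 / 12.2 = 13.279 d.
larval: 94 / (23.4 − 11.3) = 94 / 12.1 = 7.769 d.
pupal: 98 / (23.4 − 10.4) = 98 / 13.0 = 7.538 d.
Sum = 28.586 ≈ 28.6 days.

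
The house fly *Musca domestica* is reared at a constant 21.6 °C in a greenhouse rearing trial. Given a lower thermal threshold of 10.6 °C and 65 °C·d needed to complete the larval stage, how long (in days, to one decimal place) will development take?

Daily accumulation = 21.6 − 10.6 = 11.0 DD/day.
Duration = 65 / 11.0 = 5.909 ≈ 5.9 days.

5.9 days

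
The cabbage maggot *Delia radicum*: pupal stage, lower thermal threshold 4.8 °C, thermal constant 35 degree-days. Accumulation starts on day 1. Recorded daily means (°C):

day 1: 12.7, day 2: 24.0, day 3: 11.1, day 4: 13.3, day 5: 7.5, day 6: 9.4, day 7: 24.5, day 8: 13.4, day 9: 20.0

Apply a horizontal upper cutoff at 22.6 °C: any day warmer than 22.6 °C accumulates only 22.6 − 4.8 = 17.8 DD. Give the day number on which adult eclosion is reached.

Daily DD above 4.8 °C (capped at 17.8): 7.9, 17.8, 6.3, 8.5, 2.7, 4.6, 17.8, 8.6, 15.2.
Cumulative: 7.9, 25.7, 32.0, 40.5, 43.2, 47.8, 65.6, 74.2, 89.4.
The total first reaches 35 DD on day 4.

day 4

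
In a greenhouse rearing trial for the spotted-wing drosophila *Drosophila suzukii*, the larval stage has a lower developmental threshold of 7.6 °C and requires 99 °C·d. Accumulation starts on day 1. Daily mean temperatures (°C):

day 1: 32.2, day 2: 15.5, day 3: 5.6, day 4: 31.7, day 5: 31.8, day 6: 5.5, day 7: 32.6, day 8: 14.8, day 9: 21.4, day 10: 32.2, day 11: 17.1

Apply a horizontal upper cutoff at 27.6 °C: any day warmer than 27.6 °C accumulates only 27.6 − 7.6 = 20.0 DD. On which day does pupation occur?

Daily DD above 7.6 °C (capped at 20.0): 20.0, 7.9, 0.0, 20.0, 20.0, 0.0, 20.0, 7.2, 13.8, 20.0, 9.5.
Cumulative: 20.0, 27.9, 27.9, 47.9, 67.9, 67.9, 87.9, 95.1, 108.9, 128.9, 138.4.
The total first reaches 99 DD on day 9.

day 9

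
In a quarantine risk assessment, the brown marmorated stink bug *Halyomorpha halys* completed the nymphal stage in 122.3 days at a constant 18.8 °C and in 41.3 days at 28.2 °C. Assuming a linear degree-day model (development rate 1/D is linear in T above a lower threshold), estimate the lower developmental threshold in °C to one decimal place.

14.0 °C

Linear rate model ⇒ the product D·(T − T_b) is constant across temperatures.
122.3·(18.8 − T_b) = 41.3·(28.2 − T_b)
T_b = (122.3·18.8 − 41.3·28.2) / (122.3 − 41.3) = 1134.58 / 81.0 = 14.007 °C ≈ 14.0 °C.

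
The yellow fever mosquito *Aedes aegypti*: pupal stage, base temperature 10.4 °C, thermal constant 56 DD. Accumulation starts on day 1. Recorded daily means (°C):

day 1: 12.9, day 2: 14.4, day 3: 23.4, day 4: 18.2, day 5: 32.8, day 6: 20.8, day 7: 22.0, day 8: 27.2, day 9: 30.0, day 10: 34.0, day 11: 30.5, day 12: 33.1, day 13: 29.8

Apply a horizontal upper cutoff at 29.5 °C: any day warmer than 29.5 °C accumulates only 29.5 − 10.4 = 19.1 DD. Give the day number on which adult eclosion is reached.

day 6

Daily DD above 10.4 °C (capped at 19.1): 2.5, 4.0, 13.0, 7.8, 19.1, 10.4, 11.6, 16.8, 19.1, 19.1, 19.1, 19.1, 19.1.
Cumulative: 2.5, 6.5, 19.5, 27.3, 46.4, 56.8, 68.4, 85.2, 104.3, 123.4, 142.5, 161.6, 180.7.
The total first reaches 56 DD on day 6.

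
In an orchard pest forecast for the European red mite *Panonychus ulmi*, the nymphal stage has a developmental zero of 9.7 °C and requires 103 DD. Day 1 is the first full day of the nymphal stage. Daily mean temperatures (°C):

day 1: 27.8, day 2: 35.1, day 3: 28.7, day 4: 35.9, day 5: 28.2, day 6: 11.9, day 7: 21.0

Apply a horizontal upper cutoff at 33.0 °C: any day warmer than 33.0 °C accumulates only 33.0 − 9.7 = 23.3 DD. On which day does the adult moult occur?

day 6

Daily DD above 9.7 °C (capped at 23.3): 18.1, 23.3, 19.0, 23.3, 18.5, 2.2, 11.3.
Cumulative: 18.1, 41.4, 60.4, 83.7, 102.2, 104.4, 115.7.
The total first reaches 103 DD on day 6.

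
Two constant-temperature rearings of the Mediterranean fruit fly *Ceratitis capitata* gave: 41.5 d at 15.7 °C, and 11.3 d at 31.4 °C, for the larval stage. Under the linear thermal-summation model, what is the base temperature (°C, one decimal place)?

Under the model K = D·(T − T_b), so D₁·(T₁ − T_b) = D₂·(T₂ − T_b).
41.5·(15.7 − T_b) = 11.3·(31.4 − T_b)
T_b = (41.5·15.7 − 11.3·31.4) / (41.5 − 11.3) = 296.73 / 30.2 = 9.825 °C ≈ 9.8 °C.

9.8 °C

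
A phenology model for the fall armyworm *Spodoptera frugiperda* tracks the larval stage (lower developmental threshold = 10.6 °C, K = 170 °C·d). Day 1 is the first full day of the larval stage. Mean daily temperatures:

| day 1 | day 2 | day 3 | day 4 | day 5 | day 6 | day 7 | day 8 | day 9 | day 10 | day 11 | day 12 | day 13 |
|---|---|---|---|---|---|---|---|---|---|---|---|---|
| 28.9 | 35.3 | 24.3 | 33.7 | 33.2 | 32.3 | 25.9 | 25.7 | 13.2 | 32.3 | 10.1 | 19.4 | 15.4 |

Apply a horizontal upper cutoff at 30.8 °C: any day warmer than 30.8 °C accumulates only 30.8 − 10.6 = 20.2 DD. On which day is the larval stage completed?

Daily DD above 10.6 °C (capped at 20.2): 18.3, 20.2, 13.7, 20.2, 20.2, 20.2, 15.3, 15.1, 2.6, 20.2, 0.0, 8.8, 4.8.
Cumulative: 18.3, 38.5, 52.2, 72.4, 92.6, 112.8, 128.1, 143.2, 145.8, 166.0, 166.0, 174.8, 179.6.
The total first reaches 170 DD on day 12.

day 12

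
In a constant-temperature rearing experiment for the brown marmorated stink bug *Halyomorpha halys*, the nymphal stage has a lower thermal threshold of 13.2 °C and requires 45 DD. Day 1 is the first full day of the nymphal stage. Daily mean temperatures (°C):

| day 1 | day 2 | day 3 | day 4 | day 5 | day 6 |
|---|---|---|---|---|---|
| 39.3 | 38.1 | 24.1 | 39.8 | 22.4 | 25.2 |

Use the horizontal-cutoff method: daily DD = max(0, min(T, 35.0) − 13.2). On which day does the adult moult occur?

day 3

Daily DD above 13.2 °C (capped at 21.8): 21.8, 21.8, 10.9, 21.8, 9.2, 12.0.
Cumulative: 21.8, 43.6, 54.5, 76.3, 85.5, 97.5.
The total first reaches 45 DD on day 3.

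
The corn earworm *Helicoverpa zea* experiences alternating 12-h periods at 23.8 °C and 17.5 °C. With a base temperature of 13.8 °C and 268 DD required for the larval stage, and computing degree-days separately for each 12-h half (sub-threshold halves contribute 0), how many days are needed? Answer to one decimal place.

39.1 days

Day half: max(0, 23.8 − 13.8) × 0.5 = 10.0 × 0.5 = 5.00 DD.
Night half: max(0, 17.5 − 13.8) × 0.5 = 3.7 × 0.5 = 1.85 DD.
Per 24 h: 6.85 DD/day.
Duration = 268 / 6.85 = 39.124 ≈ 39.1 days.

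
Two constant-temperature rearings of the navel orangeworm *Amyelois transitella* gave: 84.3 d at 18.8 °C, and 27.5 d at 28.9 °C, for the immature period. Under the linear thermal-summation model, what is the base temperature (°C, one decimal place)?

Linear rate model ⇒ the product D·(T − T_b) is constant across temperatures.
84.3·(18.8 − T_b) = 27.5·(28.9 − T_b)
T_b = (84.3·18.8 − 27.5·28.9) / (84.3 − 27.5) = 790.09 / 56.8 = 13.910 °C ≈ 13.9 °C.

13.9 °C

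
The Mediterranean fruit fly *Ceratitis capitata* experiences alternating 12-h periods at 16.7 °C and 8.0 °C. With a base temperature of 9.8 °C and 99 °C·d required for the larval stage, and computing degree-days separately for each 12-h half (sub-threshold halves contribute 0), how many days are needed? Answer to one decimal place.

28.7 days

Day half: max(0, 16.7 − 9.8) × 0.5 = 6.9 × 0.5 = 3.45 DD.
Night half: max(0, 8.0 − 9.8) × 0.5 = 0.0 × 0.5 = 0.00 DD.
Per 24 h: 3.45 DD/day.
Duration = 99 / 3.45 = 28.696 ≈ 28.7 days.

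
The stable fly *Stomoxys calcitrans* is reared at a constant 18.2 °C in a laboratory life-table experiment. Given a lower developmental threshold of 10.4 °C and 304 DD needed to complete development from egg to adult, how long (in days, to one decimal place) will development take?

39.0 days

Daily accumulation = 18.2 − 10.4 = 7.8 DD/day.
Duration = 304 / 7.8 = 38.974 ≈ 39.0 days.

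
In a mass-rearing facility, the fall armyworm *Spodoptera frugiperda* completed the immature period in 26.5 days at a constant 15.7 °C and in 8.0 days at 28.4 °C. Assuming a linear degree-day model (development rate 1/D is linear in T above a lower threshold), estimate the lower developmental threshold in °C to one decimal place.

10.2 °C

Under the model K = D·(T − T_b), so D₁·(T₁ − T_b) = D₂·(T₂ − T_b).
26.5·(15.7 − T_b) = 8.0·(28.4 − T_b)
T_b = (26.5·15.7 − 8.0·28.4) / (26.5 − 8.0) = 188.85 / 18.5 = 10.208 °C ≈ 10.2 °C.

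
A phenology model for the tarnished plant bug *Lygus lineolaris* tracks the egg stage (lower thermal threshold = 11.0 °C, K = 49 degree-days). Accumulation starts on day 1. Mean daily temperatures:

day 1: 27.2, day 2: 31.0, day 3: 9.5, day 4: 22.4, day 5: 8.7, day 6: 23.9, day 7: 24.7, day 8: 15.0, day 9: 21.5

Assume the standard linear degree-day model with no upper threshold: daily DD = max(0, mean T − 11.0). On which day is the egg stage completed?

day 6

Daily DD above 11.0 °C: 16.2, 20.0, 0.0, 11.4, 0.0, 12.9, 13.7, 4.0, 10.5.
Cumulative: 16.2, 36.2, 36.2, 47.6, 47.6, 60.5, 74.2, 78.2, 88.7.
The total first reaches 49 DD on day 6.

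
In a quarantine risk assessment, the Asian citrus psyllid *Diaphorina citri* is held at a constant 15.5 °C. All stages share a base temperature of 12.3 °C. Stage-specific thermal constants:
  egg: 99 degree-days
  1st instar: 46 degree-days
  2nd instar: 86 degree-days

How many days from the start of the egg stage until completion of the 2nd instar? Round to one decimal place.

Daily accumulation at 15.5 °C = 15.5 − 12.3 = 3.2 DD/day.
Total K = 99 + 46 + 86 = 231 DD.
Total duration = 231 / 3.2 = 72.188 ≈ 72.2 days.

72.2 days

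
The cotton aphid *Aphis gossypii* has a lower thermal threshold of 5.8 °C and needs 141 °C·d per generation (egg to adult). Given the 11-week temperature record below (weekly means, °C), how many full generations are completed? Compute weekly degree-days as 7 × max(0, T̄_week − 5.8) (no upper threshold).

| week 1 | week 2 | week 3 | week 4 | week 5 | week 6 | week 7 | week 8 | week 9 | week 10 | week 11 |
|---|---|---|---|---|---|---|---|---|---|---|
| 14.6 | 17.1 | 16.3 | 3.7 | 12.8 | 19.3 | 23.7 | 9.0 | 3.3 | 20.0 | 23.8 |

Weekly DD (7 × max(0, T̄ − 5.8)): 61.6, 79.1, 73.5, 0.0, 49.0, 94.5, 125.3, 22.4, 0.0, 99.4, 126.0.
Season total = 730.8 DD.
Complete generations = ⌊730.8 / 141⌋ = 5.

5 generations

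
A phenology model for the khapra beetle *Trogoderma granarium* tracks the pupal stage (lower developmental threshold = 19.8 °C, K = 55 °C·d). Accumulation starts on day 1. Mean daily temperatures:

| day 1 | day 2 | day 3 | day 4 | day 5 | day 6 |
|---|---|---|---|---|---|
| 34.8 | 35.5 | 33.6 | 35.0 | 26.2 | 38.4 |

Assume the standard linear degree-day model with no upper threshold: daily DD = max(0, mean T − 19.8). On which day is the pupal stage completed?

day 4

Daily DD above 19.8 °C: 15.0, 15.7, 13.8, 15.2, 6.4, 18.6.
Cumulative: 15.0, 30.7, 44.5, 59.7, 66.1, 84.7.
The total first reaches 55 DD on day 4.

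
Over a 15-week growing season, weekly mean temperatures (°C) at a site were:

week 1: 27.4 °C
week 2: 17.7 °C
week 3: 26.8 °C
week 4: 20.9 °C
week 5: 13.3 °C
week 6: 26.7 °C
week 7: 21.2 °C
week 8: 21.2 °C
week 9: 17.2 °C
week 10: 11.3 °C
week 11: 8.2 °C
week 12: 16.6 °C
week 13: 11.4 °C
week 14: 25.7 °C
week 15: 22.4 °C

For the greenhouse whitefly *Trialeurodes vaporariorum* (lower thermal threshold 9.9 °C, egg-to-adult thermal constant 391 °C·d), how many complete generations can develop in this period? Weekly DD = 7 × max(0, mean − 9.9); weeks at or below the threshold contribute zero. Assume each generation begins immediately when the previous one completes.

2 generations

Weekly DD (7 × max(0, T̄ − 9.9)): 122.5, 54.6, 118.3, 77.0, 23.8, 117.6, 79.1, 79.1, 51.1, 9.8, 0.0, 46.9, 10.5, 110.6, 87.5.
Season total = 988.4 DD.
Complete generations = ⌊988.4 / 391⌋ = 2.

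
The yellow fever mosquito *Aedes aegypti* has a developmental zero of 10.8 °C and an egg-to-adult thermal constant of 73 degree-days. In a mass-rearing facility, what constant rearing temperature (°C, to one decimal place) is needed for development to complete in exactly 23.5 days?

13.9 °C

Required daily accumulation = 73 / 23.5 = 3.106 DD/day.
T = T_base + 3.106 = 10.8 + 3.106 = 13.906 ≈ 13.9 °C.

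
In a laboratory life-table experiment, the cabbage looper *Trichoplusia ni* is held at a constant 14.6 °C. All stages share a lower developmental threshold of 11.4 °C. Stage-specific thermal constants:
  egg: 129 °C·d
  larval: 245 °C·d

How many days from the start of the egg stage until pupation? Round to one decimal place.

116.9 days

Daily accumulation at 14.6 °C = 14.6 − 11.4 = 3.2 DD/day.
Total K = 129 + 245 = 374 DD.
Total duration = 374 / 3.2 = 116.875 ≈ 116.9 days.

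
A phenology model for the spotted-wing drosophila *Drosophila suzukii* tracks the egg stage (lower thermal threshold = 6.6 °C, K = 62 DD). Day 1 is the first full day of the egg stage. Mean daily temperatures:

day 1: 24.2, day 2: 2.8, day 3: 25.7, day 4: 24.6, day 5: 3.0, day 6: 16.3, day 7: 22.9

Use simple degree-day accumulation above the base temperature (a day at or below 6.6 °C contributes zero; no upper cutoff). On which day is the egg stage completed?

day 6

Daily DD above 6.6 °C: 17.6, 0.0, 19.1, 18.0, 0.0, 9.7, 16.3.
Cumulative: 17.6, 17.6, 36.7, 54.7, 54.7, 64.4, 80.7.
The total first reaches 62 DD on day 6.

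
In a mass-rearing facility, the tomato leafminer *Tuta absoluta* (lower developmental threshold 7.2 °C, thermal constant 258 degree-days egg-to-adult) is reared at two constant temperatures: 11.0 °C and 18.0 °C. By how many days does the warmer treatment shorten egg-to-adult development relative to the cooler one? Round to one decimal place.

At 11.0 °C: 258 / (11.0 − 7.2) = 258 / 3.8 = 67.895 d.
At 18.0 °C: 258 / (18.0 − 7.2) = 258 / 10.8 = 23.889 d.
Difference = |67.895 − 23.889| = 44.006 ≈ 44.0 days.

44.0 days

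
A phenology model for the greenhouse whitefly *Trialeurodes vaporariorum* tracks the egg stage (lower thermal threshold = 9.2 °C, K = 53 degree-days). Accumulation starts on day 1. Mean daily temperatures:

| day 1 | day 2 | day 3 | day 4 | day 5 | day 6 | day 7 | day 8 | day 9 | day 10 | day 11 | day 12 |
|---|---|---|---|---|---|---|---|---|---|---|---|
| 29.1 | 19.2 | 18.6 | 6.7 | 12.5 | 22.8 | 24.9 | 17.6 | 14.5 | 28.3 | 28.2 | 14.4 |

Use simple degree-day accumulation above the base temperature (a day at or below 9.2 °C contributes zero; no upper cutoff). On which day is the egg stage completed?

Daily DD above 9.2 °C: 19.9, 10.0, 9.4, 0.0, 3.3, 13.6, 15.7, 8.4, 5.3, 19.1, 19.0, 5.2.
Cumulative: 19.9, 29.9, 39.3, 39.3, 42.6, 56.2, 71.9, 80.3, 85.6, 104.7, 123.7, 128.9.
The total first reaches 53 DD on day 6.

day 6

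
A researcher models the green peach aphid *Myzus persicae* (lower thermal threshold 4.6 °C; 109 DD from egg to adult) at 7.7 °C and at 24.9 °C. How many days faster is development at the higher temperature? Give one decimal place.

29.8 days

At 7.7 °C: 109 / (7.7 − 4.6) = 109 / 3.1 = 35.161 d.
At 24.9 °C: 109 / (24.9 − 4.6) = 109 / 20.3 = 5.369 d.
Difference = |35.161 − 5.369| = 29.792 ≈ 29.8 days.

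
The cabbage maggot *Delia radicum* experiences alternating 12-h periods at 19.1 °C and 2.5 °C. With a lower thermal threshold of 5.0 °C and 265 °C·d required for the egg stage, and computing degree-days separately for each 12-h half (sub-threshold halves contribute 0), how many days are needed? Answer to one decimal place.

37.6 days

Day half: max(0, 19.1 − 5.0) × 0.5 = 14.1 × 0.5 = 7.05 DD.
Night half: max(0, 2.5 − 5.0) × 0.5 = 0.0 × 0.5 = 0.00 DD.
Per 24 h: 7.05 DD/day.
Duration = 265 / 7.05 = 37.589 ≈ 37.6 days.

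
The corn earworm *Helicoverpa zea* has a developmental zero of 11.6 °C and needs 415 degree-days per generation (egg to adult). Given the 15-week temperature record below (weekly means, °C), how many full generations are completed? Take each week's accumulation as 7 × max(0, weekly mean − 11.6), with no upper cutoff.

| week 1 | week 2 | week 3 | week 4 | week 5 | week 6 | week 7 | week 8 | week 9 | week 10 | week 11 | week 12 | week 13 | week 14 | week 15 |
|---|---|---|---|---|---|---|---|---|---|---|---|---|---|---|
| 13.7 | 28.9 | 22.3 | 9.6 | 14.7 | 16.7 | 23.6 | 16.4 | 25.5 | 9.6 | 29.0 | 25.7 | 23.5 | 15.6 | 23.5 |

Weekly DD (7 × max(0, T̄ − 11.6)): 14.7, 121.1, 74.9, 0.0, 21.7, 35.7, 84.0, 33.6, 97.3, 0.0, 121.8, 98.7, 83.3, 28.0, 83.3.
Season total = 898.1 DD.
Complete generations = ⌊898.1 / 415⌋ = 2.

2 generations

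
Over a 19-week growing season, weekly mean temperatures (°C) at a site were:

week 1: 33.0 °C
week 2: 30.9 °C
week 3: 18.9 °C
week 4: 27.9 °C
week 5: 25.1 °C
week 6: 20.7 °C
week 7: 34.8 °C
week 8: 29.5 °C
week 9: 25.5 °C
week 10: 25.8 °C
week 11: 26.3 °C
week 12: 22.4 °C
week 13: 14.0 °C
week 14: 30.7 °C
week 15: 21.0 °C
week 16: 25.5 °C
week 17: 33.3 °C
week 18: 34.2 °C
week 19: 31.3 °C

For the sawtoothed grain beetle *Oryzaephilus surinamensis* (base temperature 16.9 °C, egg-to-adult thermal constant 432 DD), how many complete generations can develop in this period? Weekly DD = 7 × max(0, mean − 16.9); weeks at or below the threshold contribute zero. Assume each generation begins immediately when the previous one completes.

Weekly DD (7 × max(0, T̄ − 16.9)): 112.7, 98.0, 14.0, 77.0, 57.4, 26.6, 125.3, 88.2, 60.2, 62.3, 65.8, 38.5, 0.0, 96.6, 28.7, 60.2, 114.8, 121.1, 100.8.
Season total = 1348.2 DD.
Complete generations = ⌊1348.2 / 432⌋ = 3.

3 generations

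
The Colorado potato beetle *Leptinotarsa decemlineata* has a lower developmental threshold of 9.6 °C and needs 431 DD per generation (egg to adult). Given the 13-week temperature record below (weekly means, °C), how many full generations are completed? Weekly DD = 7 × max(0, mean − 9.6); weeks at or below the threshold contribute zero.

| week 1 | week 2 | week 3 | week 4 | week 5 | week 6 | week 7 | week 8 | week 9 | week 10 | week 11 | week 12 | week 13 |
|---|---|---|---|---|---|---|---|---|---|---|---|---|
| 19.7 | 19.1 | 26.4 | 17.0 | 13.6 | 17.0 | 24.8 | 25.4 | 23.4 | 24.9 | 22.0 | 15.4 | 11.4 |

Weekly DD (7 × max(0, T̄ − 9.6)): 70.7, 66.5, 117.6, 51.8, 28.0, 51.8, 106.4, 110.6, 96.6, 107.1, 86.8, 40.6, 12.6.
Season total = 947.1 DD.
Complete generations = ⌊947.1 / 431⌋ = 2.

2 generations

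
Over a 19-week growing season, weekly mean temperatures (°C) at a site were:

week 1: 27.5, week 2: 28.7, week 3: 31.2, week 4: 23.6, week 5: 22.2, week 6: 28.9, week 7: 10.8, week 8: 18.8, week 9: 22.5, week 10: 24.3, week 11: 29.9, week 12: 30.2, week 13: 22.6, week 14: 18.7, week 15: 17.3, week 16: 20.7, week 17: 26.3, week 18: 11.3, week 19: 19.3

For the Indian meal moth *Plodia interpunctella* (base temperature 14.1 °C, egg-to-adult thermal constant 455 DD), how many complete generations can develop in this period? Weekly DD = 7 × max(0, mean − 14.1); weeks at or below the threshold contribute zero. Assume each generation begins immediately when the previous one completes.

2 generations

Weekly DD (7 × max(0, T̄ − 14.1)): 93.8, 102.2, 119.7, 66.5, 56.7, 103.6, 0.0, 32.9, 58.8, 71.4, 110.6, 112.7, 59.5, 32.2, 22.4, 46.2, 85.4, 0.0, 36.4.
Season total = 1211.0 DD.
Complete generations = ⌊1211.0 / 455⌋ = 2.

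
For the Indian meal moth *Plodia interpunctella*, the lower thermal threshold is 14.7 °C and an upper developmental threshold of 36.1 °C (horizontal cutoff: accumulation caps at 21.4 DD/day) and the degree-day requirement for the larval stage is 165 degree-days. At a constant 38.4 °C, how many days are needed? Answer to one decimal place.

Temperature 38.4 °C exceeds the upper threshold, so daily accumulation caps at 36.1 − 14.7 = 21.4 DD/day.
Duration = 165 / 21.4 = 7.710 ≈ 7.7 days.

7.7 days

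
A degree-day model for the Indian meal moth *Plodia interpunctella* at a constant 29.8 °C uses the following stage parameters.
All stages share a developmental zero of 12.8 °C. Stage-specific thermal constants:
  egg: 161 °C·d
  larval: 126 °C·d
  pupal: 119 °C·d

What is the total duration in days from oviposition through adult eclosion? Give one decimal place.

23.9 days

Daily accumulation at 29.8 °C = 29.8 − 12.8 = 17.0 DD/day.
Total K = 161 + 126 + 119 = 406 DD.
Total duration = 406 / 17.0 = 23.882 ≈ 23.9 days.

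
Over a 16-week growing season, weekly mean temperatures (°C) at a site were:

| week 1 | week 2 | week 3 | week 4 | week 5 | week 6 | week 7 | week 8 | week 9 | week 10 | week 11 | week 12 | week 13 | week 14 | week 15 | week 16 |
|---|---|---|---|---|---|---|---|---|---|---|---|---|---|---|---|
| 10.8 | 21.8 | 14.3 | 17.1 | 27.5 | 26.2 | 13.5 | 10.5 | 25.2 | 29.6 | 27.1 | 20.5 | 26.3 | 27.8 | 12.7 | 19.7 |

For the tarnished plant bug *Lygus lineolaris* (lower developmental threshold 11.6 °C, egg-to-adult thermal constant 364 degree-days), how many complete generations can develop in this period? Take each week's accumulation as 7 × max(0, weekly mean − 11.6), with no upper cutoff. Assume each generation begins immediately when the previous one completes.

2 generations

Weekly DD (7 × max(0, T̄ − 11.6)): 0.0, 71.4, 18.9, 38.5, 111.3, 102.2, 13.3, 0.0, 95.2, 126.0, 108.5, 62.3, 102.9, 113.4, 7.7, 56.7.
Season total = 1028.3 DD.
Complete generations = ⌊1028.3 / 364⌋ = 2.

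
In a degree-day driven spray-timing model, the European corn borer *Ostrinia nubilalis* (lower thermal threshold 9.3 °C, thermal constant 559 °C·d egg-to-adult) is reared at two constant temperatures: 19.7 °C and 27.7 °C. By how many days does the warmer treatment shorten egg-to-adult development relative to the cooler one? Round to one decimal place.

23.4 days

At 19.7 °C: 559 / (19.7 − 9.3) = 559 / 10.4 = 53.750 d.
At 27.7 °C: 559 / (27.7 − 9.3) = 559 / 18.4 = 30.380 d.
Difference = |53.750 − 30.380| = 23.370 ≈ 23.4 days.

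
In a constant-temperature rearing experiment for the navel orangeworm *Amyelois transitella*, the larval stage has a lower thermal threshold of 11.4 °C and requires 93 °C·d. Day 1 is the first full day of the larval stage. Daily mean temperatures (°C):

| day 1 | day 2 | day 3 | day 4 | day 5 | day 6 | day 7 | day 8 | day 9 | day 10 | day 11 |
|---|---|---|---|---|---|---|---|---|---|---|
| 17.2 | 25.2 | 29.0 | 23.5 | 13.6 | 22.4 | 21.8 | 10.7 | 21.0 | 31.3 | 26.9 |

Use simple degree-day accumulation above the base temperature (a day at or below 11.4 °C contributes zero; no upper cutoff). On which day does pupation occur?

Daily DD above 11.4 °C: 5.8, 13.8, 17.6, 12.1, 2.2, 11.0, 10.4, 0.0, 9.6, 19.9, 15.5.
Cumulative: 5.8, 19.6, 37.2, 49.3, 51.5, 62.5, 72.9, 72.9, 82.5, 102.4, 117.9.
The total first reaches 93 DD on day 10.

day 10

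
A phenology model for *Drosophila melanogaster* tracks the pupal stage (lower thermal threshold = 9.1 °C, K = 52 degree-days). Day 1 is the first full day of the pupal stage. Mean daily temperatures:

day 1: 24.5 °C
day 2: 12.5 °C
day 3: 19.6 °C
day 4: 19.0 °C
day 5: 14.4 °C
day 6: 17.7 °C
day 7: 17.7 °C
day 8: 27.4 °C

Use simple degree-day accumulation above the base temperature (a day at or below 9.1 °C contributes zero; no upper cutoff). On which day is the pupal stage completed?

Daily DD above 9.1 °C: 15.4, 3.4, 10.5, 9.9, 5.3, 8.6, 8.6, 18.3.
Cumulative: 15.4, 18.8, 29.3, 39.2, 44.5, 53.1, 61.7, 80.0.
The total first reaches 52 DD on day 6.

day 6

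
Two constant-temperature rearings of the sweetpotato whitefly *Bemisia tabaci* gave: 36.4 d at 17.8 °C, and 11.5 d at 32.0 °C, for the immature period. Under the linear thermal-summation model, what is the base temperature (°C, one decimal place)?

11.2 °C

Linear rate model ⇒ the product D·(T − T_b) is constant across temperatures.
36.4·(17.8 − T_b) = 11.5·(32.0 − T_b)
T_b = (36.4·17.8 − 11.5·32.0) / (36.4 − 11.5) = 279.92 / 24.9 = 11.242 °C ≈ 11.2 °C.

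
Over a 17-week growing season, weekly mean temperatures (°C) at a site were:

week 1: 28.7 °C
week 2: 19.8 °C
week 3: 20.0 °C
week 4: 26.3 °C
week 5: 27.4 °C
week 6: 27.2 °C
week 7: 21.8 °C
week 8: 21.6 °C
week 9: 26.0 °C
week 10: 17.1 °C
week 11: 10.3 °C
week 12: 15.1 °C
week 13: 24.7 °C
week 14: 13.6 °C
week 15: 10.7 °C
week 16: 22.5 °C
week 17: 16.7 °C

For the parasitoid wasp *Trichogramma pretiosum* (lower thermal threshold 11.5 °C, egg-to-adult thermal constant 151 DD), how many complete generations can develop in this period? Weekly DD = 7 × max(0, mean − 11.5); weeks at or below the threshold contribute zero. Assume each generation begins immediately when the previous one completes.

7 generations

Weekly DD (7 × max(0, T̄ − 11.5)): 120.4, 58.1, 59.5, 103.6, 111.3, 109.9, 72.1, 70.7, 101.5, 39.2, 0.0, 25.2, 92.4, 14.7, 0.0, 77.0, 36.4.
Season total = 1092.0 DD.
Complete generations = ⌊1092.0 / 151⌋ = 7.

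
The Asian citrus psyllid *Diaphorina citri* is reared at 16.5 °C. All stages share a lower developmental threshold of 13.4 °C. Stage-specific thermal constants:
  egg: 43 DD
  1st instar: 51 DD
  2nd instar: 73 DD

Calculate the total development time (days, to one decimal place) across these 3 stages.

Daily accumulation at 16.5 °C = 16.5 − 13.4 = 3.1 DD/day.
Total K = 43 + 51 + 73 = 167 DD.
Total duration = 167 / 3.1 = 53.871 ≈ 53.9 days.

53.9 days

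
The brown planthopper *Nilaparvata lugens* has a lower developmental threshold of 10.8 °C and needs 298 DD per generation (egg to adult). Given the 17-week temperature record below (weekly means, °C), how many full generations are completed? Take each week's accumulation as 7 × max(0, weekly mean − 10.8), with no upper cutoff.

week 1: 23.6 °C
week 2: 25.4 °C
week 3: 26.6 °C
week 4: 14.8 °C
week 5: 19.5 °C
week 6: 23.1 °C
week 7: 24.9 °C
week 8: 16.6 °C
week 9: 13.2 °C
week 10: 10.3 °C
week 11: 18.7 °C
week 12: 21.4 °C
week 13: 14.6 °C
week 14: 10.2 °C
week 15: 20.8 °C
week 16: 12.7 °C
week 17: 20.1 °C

3 generations

Weekly DD (7 × max(0, T̄ − 10.8)): 89.6, 102.2, 110.6, 28.0, 60.9, 86.1, 98.7, 40.6, 16.8, 0.0, 55.3, 74.2, 26.6, 0.0, 70.0, 13.3, 65.1.
Season total = 938.0 DD.
Complete generations = ⌊938.0 / 298⌋ = 3.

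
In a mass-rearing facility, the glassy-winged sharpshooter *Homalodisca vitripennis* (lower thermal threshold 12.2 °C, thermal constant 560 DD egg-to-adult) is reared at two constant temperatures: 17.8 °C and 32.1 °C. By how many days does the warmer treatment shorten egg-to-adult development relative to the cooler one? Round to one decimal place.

At 17.8 °C: 560 / (17.8 − 12.2) = 560 / 5.6 = 100.000 d.
At 32.1 °C: 560 / (32.1 − 12.2) = 560 / 19.9 = 28.141 d.
Difference = |100.000 − 28.141| = 71.859 ≈ 71.9 days.

71.9 days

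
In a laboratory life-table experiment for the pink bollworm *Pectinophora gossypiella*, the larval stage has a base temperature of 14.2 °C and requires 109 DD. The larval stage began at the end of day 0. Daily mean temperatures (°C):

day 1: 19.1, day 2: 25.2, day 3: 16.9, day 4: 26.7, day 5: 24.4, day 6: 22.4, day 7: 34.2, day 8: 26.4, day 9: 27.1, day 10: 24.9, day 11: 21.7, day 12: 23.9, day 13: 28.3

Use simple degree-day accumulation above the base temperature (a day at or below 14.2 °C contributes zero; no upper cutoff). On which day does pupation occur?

Daily DD above 14.2 °C: 4.9, 11.0, 2.7, 12.5, 10.2, 8.2, 20.0, 12.2, 12.9, 10.7, 7.5, 9.7, 14.1.
Cumulative: 4.9, 15.9, 18.6, 31.1, 41.3, 49.5, 69.5, 81.7, 94.6, 105.3, 112.8, 122.5, 136.6.
The total first reaches 109 DD on day 11.

day 11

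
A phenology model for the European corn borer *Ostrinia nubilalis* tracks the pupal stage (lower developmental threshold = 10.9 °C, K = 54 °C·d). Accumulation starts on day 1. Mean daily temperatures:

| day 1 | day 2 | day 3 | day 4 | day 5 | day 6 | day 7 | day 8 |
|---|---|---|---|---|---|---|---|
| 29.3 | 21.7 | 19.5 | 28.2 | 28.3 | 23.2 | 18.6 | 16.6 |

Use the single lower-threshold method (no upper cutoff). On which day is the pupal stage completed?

day 4

Daily DD above 10.9 °C: 18.4, 10.8, 8.6, 17.3, 17.4, 12.3, 7.7, 5.7.
Cumulative: 18.4, 29.2, 37.8, 55.1, 72.5, 84.8, 92.5, 98.2.
The total first reaches 54 DD on day 4.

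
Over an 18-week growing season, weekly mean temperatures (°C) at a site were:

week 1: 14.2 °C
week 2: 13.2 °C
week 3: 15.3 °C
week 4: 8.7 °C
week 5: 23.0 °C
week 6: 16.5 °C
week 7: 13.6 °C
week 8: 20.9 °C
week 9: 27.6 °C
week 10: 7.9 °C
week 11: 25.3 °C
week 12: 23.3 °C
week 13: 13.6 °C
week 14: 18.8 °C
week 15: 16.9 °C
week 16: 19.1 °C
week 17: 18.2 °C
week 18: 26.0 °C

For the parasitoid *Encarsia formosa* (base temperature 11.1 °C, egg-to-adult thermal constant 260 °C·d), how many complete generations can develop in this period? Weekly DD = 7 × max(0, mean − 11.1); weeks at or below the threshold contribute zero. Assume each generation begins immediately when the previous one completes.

Weekly DD (7 × max(0, T̄ − 11.1)): 21.7, 14.7, 29.4, 0.0, 83.3, 37.8, 17.5, 68.6, 115.5, 0.0, 99.4, 85.4, 17.5, 53.9, 40.6, 56.0, 49.7, 104.3.
Season total = 895.3 DD.
Complete generations = ⌊895.3 / 260⌋ = 3.

3 generations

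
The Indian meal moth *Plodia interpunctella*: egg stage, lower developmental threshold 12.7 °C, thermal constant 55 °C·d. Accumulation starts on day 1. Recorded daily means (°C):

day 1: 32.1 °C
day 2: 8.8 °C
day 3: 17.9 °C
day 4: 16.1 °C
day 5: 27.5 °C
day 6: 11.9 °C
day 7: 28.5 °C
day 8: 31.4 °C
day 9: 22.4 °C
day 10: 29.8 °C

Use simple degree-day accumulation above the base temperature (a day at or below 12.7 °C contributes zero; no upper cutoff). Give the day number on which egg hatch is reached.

Daily DD above 12.7 °C: 19.4, 0.0, 5.2, 3.4, 14.8, 0.0, 15.8, 18.7, 9.7, 17.1.
Cumulative: 19.4, 19.4, 24.6, 28.0, 42.8, 42.8, 58.6, 77.3, 87.0, 104.1.
The total first reaches 55 DD on day 7.

day 7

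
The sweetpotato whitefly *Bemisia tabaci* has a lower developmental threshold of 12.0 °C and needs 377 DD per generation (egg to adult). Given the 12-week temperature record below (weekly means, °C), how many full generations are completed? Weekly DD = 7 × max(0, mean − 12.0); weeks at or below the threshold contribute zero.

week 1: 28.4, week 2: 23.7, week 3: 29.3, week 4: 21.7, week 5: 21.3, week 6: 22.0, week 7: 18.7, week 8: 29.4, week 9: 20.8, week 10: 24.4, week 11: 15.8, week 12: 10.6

2 generations

Weekly DD (7 × max(0, T̄ − 12.0)): 114.8, 81.9, 121.1, 67.9, 65.1, 70.0, 46.9, 121.8, 61.6, 86.8, 26.6, 0.0.
Season total = 864.5 DD.
Complete generations = ⌊864.5 / 377⌋ = 2.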